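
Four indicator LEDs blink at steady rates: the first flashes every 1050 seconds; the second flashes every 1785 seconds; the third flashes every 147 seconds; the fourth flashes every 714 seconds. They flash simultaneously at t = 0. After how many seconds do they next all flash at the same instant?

We need the least common multiple of the intervals.
1050 = 2 × 3 × 5^2 × 7
1785 = 3 × 5 × 7 × 17
147 = 3 × 7^2
714 = 2 × 3 × 7 × 17
LCM(1050, 1785, 147, 714) = 2 × 3 × 5^2 × 7^2 × 17 = 124950.

124950 seconds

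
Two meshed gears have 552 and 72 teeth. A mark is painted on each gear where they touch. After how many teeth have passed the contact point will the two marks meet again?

1656 teeth

The first simultaneous occurrence is after LCM of the individual periods.
552 = 2^3 × 3 × 23
72 = 2^3 × 3^2
LCM(552, 72) = 2^3 × 3^2 × 23 = 1656.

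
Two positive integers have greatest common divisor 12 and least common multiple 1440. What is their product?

For any two positive integers, gcd × lcm = product = 12 × 1440 = 17280.

17280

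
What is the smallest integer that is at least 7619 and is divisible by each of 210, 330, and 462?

The integer must be a common multiple of 210, 330, and 462, so a multiple of their LCM.
210 = 2 × 3 × 5 × 7
330 = 2 × 3 × 5 × 11
462 = 2 × 3 × 7 × 11
LCM(210, 330, 462) = 2 × 3 × 5 × 7 × 11 = 2310.
Smallest multiple of 2310 that is ≥ 7619: ⌈7619/2310⌉ × 2310 = 4 × 2310 = 9240.

9240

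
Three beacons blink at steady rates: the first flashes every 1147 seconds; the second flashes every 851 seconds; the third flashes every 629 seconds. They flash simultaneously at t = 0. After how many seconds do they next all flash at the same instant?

448477 seconds

They coincide at every common multiple of the periods; the first is the LCM.
1147 = 31 × 37
851 = 23 × 37
629 = 17 × 37
LCM(1147, 851, 629) = 17 × 23 × 31 × 37 = 448477.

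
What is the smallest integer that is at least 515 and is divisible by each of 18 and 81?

648

The integer must be a common multiple of 18 and 81, so a multiple of their LCM.
18 = 2 × 3^2
81 = 3^4
LCM(18, 81) = 2 × 3^4 = 162.
Smallest multiple of 162 that is ≥ 515: ⌈515/162⌉ × 162 = 4 × 162 = 648.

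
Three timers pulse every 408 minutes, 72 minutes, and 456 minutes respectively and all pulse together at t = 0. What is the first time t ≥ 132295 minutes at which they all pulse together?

Joint pulses occur at multiples of LCM(408, 72, 456).
408 = 2^3 × 3 × 17
72 = 2^3 × 3^2
456 = 2^3 × 3 × 19
LCM(408, 72, 456) = 2^3 × 3^2 × 17 × 19 = 23256.
Smallest multiple of 23256 that is ≥ 132295: ⌈132295/23256⌉ × 23256 = 6 × 23256 = 139536.

139536 minutes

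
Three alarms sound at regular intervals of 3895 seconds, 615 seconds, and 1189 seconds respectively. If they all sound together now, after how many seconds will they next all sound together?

338865 seconds

We need the least common multiple of the intervals.
3895 = 5 × 19 × 41
615 = 3 × 5 × 41
1189 = 29 × 41
LCM(3895, 615, 1189) = 3 × 5 × 19 × 29 × 41 = 338865.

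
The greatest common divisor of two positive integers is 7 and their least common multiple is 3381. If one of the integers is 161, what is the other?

147

For two integers, gcd × lcm = product, so the other is (7 × 3381) / 161 = 23667 / 161 = 147.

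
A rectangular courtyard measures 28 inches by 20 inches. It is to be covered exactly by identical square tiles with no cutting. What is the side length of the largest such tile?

The tile side must divide both 28 and 20, so the largest is their gcd.
28 = 2^2 × 7
20 = 2^2 × 5
gcd(28, 20) = 2^2 = 4.

4 inches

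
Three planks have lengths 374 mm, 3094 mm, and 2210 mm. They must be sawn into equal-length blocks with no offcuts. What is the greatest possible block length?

The block length must divide every plank, so the greatest is gcd(374, 3094, 2210).
374 = 2 × 11 × 17
3094 = 2 × 7 × 13 × 17
2210 = 2 × 5 × 13 × 17
gcd(374, 3094, 2210) = 2 × 17 = 34.

34 mm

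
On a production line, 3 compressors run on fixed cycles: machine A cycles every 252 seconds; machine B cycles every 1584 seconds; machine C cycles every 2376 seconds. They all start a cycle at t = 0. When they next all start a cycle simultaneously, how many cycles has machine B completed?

21 cycles

All finish a whole number of cycles simultaneously at t = LCM of the periods.
252 = 2^2 × 3^2 × 7
1584 = 2^4 × 3^2 × 11
2376 = 2^3 × 3^3 × 11
LCM(252, 1584, 2376) = 2^4 × 3^3 × 7 × 11 = 33264.
Cycles for period 1584: 33264 / 1584 = 21.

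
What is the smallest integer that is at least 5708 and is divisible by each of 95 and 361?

The integer must be a common multiple of 95 and 361, so a multiple of their LCM.
95 = 5 × 19
361 = 19^2
LCM(95, 361) = 5 × 19^2 = 1805.
Smallest multiple of 1805 that is ≥ 5708: ⌈5708/1805⌉ × 1805 = 4 × 1805 = 7220.

7220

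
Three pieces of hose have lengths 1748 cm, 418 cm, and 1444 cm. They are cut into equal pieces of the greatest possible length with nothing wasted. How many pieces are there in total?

95

Piece length = gcd(1748, 418, 1444).
1748 = 2^2 × 19 × 23
418 = 2 × 11 × 19
1444 = 2^2 × 19^2
gcd(1748, 418, 1444) = 2 × 19 = 38.
Total pieces = 1748/38 + 418/38 + 1444/38 = 46 + 11 + 38 = 95.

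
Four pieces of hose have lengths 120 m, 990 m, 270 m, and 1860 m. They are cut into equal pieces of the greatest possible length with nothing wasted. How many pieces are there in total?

108

Piece length = gcd(120, 990, 270, 1860).
120 = 2^3 × 3 × 5
990 = 2 × 3^2 × 5 × 11
270 = 2 × 3^3 × 5
1860 = 2^2 × 3 × 5 × 31
gcd(120, 990, 270, 1860) = 2 × 3 × 5 = 30.
Total pieces = 120/30 + 990/30 + 270/30 + 1860/30 = 4 + 33 + 9 + 62 = 108.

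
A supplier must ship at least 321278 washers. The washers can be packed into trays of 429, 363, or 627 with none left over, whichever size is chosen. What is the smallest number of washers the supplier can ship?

The number of washers must be a common multiple of 429, 363, and 627, so a multiple of their LCM.
429 = 3 × 11 × 13
363 = 3 × 11^2
627 = 3 × 11 × 19
LCM(429, 363, 627) = 3 × 11^2 × 13 × 19 = 89661.
Smallest multiple of 89661 that is ≥ 321278: ⌈321278/89661⌉ × 89661 = 4 × 89661 = 358644.

358644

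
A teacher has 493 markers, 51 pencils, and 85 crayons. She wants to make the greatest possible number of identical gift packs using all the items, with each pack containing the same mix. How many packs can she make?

17 packs

The pack count must divide each quantity, so the greatest is gcd(493, 51, 85).
493 = 17 × 29
51 = 3 × 17
85 = 5 × 17
gcd(493, 51, 85) = 17.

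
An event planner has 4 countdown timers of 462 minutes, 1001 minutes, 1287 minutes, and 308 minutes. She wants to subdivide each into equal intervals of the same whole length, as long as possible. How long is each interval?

11 minutes

The interval must divide each timer length; the longest such is the gcd.
462 = 2 × 3 × 7 × 11
1001 = 7 × 11 × 13
1287 = 3^2 × 11 × 13
308 = 2^2 × 7 × 11
gcd(462, 1001, 1287, 308) = 11.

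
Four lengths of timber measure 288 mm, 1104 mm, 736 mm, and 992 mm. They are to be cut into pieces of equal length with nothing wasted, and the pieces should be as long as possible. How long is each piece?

Each piece length must divide every original length, so the longest possible is gcd(288, 1104, 736, 992).
288 = 2^5 × 3^2
1104 = 2^4 × 3 × 23
736 = 2^5 × 23
992 = 2^5 × 31
gcd(288, 1104, 736, 992) = 2^4 = 16.

16 mm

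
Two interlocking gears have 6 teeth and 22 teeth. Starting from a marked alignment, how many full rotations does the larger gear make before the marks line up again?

They are all back at their starting positions together after one LCM of the periods.
6 = 2 × 3
22 = 2 × 11
LCM(6, 22) = 2 × 3 × 11 = 66.
Rotations for period 22: 66 / 22 = 3.

3 rotations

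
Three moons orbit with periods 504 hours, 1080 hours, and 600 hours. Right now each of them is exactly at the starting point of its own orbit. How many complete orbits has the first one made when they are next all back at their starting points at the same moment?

75 orbits

The first common completion time is the LCM of the periods.
504 = 2^3 × 3^2 × 7
1080 = 2^3 × 3^3 × 5
600 = 2^3 × 3 × 5^2
LCM(504, 1080, 600) = 2^3 × 3^3 × 5^2 × 7 = 37800.
Orbits for period 504: 37800 / 504 = 75.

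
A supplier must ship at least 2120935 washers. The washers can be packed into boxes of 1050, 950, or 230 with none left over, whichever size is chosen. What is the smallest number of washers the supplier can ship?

The number of washers must be a common multiple of 1050, 950, and 230, so a multiple of their LCM.
1050 = 2 × 3 × 5^2 × 7
950 = 2 × 5^2 × 19
230 = 2 × 5 × 23
LCM(1050, 950, 230) = 2 × 3 × 5^2 × 7 × 19 × 23 = 458850.
Smallest multiple of 458850 that is ≥ 2120935: ⌈2120935/458850⌉ × 458850 = 5 × 458850 = 2294250.

2294250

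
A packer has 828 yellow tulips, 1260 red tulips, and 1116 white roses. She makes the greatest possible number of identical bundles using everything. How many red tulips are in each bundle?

Number of bundles = gcd(828, 1260, 1116).
828 = 2^2 × 3^2 × 23
1260 = 2^2 × 3^2 × 5 × 7
1116 = 2^2 × 3^2 × 31
gcd(828, 1260, 1116) = 2^2 × 3^2 = 36.
red tulips per bundle = 1260 / 36 = 35.

35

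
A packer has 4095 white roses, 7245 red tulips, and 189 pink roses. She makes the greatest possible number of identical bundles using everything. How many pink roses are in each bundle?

3

Number of bundles = gcd(4095, 7245, 189).
4095 = 3^2 × 5 × 7 × 13
7245 = 3^2 × 5 × 7 × 23
189 = 3^3 × 7
gcd(4095, 7245, 189) = 3^2 × 7 = 63.
pink roses per bundle = 189 / 63 = 3.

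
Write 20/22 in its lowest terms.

20 = 2^2 × 5
22 = 2 × 11
gcd(20, 22) = 2.
Divide numerator and denominator by 2: 20/22 = 10/11.

10/11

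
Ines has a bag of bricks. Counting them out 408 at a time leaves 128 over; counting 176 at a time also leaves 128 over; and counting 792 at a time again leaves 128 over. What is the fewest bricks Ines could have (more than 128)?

N − 128 must be a common multiple of 408, 176, and 792.
408 = 2^3 × 3 × 17
176 = 2^4 × 11
792 = 2^3 × 3^2 × 11
LCM(408, 176, 792) = 2^4 × 3^2 × 11 × 17 = 26928.
Smallest N > 128 is LCM + 128 = 26928 + 128 = 27056.

27056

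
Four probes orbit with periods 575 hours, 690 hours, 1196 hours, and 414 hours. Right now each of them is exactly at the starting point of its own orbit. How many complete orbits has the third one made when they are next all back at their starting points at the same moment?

The first common completion time is the LCM of the periods.
575 = 5^2 × 23
690 = 2 × 3 × 5 × 23
1196 = 2^2 × 13 × 23
414 = 2 × 3^2 × 23
LCM(575, 690, 1196, 414) = 2^2 × 3^2 × 5^2 × 13 × 23 = 269100.
Orbits for period 1196: 269100 / 1196 = 225.

225 orbits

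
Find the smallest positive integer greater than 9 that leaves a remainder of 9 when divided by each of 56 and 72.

513

N − 9 must be a common multiple of 56 and 72.
56 = 2^3 × 7
72 = 2^3 × 3^2
LCM(56, 72) = 2^3 × 3^2 × 7 = 504.
Smallest N > 9 is LCM + 9 = 504 + 9 = 513.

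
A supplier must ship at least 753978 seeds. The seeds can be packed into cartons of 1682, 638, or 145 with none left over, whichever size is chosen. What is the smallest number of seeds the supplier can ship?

The number of seeds must be a common multiple of 1682, 638, and 145, so a multiple of their LCM.
1682 = 2 × 29^2
638 = 2 × 11 × 29
145 = 5 × 29
LCM(1682, 638, 145) = 2 × 5 × 11 × 29^2 = 92510.
Smallest multiple of 92510 that is ≥ 753978: ⌈753978/92510⌉ × 92510 = 9 × 92510 = 832590.

832590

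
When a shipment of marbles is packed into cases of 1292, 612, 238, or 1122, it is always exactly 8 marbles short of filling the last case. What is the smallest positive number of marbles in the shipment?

895348

Being 8 short of a full case of size k means N ≡ −8 (mod k), i.e. N + 8 is a multiple of each size.
1292 = 2^2 × 17 × 19
612 = 2^2 × 3^2 × 17
238 = 2 × 7 × 17
1122 = 2 × 3 × 11 × 17
LCM(1292, 612, 238, 1122) = 2^2 × 3^2 × 7 × 11 × 17 × 19 = 895356.
Smallest positive N is 895356 − 8 = 895348.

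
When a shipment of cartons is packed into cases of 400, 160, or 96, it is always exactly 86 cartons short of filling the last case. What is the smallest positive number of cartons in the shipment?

Being 86 short of a full case of size k means N ≡ −86 (mod k), i.e. N + 86 is a multiple of each size.
400 = 2^4 × 5^2
160 = 2^5 × 5
96 = 2^5 × 3
LCM(400, 160, 96) = 2^5 × 3 × 5^2 = 2400.
Smallest positive N is 2400 − 86 = 2314.

2314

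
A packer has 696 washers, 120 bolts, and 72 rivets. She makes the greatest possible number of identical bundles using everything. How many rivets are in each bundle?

Number of bundles = gcd(696, 120, 72).
696 = 2^3 × 3 × 29
120 = 2^3 × 3 × 5
72 = 2^3 × 3^2
gcd(696, 120, 72) = 2^3 × 3 = 24.
rivets per bundle = 72 / 24 = 3.

3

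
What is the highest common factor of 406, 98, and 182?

406 = 2 × 7 × 29
98 = 2 × 7^2
182 = 2 × 7 × 13
gcd(406, 98, 182) = 2 × 7 = 14.

14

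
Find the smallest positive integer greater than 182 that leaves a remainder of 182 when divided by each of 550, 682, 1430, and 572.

N − 182 must be a common multiple of 550, 682, 1430, and 572.
550 = 2 × 5^2 × 11
682 = 2 × 11 × 31
1430 = 2 × 5 × 11 × 13
572 = 2^2 × 11 × 13
LCM(550, 682, 1430, 572) = 2^2 × 5^2 × 11 × 13 × 31 = 443300.
Smallest N > 182 is LCM + 182 = 443300 + 182 = 443482.

443482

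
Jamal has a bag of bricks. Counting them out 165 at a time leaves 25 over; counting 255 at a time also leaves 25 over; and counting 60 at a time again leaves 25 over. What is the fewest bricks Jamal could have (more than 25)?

N − 25 must be a common multiple of 165, 255, and 60.
165 = 3 × 5 × 11
255 = 3 × 5 × 17
60 = 2^2 × 3 × 5
LCM(165, 255, 60) = 2^2 × 3 × 5 × 11 × 17 = 11220.
Smallest N > 25 is LCM + 25 = 11220 + 25 = 11245.

11245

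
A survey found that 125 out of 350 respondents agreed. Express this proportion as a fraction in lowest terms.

125 = 5^3
350 = 2 × 5^2 × 7
gcd(125, 350) = 5^2 = 25.
Divide numerator and denominator by 25: 125/350 = 5/14.

5/14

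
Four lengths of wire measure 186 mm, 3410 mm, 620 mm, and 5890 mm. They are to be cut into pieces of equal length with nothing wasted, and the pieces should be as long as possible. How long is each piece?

The greatest length dividing all of 186, 3410, 620, and 5890 is their gcd.
186 = 2 × 3 × 31
3410 = 2 × 5 × 11 × 31
620 = 2^2 × 5 × 31
5890 = 2 × 5 × 19 × 31
gcd(186, 3410, 620, 5890) = 2 × 31 = 62.

62 mm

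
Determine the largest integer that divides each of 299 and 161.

23

299 = 13 × 23
161 = 7 × 23
gcd(299, 161) = 23.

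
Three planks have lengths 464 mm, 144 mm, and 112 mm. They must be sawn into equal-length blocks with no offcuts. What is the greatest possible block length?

16 mm

The block length must divide every plank, so the greatest is gcd(464, 144, 112).
464 = 2^4 × 29
144 = 2^4 × 3^2
112 = 2^4 × 7
gcd(464, 144, 112) = 2^4 = 16.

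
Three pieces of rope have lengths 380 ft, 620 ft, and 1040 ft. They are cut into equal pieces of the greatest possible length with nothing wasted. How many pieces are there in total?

Piece length = gcd(380, 620, 1040).
380 = 2^2 × 5 × 19
620 = 2^2 × 5 × 31
1040 = 2^4 × 5 × 13
gcd(380, 620, 1040) = 2^2 × 5 = 20.
Total pieces = 380/20 + 620/20 + 1040/20 = 19 + 31 + 52 = 102.

102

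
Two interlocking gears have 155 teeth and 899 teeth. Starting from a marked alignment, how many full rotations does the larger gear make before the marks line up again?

They are all back at their starting positions together after one LCM of the periods.
155 = 5 × 31
899 = 29 × 31
LCM(155, 899) = 5 × 29 × 31 = 4495.
Rotations for period 899: 4495 / 899 = 5.

5 rotations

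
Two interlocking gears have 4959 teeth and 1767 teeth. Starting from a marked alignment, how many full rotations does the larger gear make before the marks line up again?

31 rotations

All finish a whole number of cycles simultaneously at t = LCM of the periods.
4959 = 3^2 × 19 × 29
1767 = 3 × 19 × 31
LCM(4959, 1767) = 3^2 × 19 × 29 × 31 = 153729.
Rotations for period 4959: 153729 / 4959 = 31.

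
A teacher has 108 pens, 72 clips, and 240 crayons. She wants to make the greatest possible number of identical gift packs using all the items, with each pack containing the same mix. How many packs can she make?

The pack count must divide each quantity, so the greatest is gcd(108, 72, 240).
108 = 2^2 × 3^3
72 = 2^3 × 3^2
240 = 2^4 × 3 × 5
gcd(108, 72, 240) = 2^2 × 3 = 12.

12 packs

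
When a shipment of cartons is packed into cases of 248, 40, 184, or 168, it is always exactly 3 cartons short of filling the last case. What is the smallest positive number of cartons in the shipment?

Being 3 short of a full case of size k means N ≡ −3 (mod k), i.e. N + 3 is a multiple of each size.
248 = 2^3 × 31
40 = 2^3 × 5
184 = 2^3 × 23
168 = 2^3 × 3 × 7
LCM(248, 40, 184, 168) = 2^3 × 3 × 5 × 7 × 23 × 31 = 598920.
Smallest positive N is 598920 − 3 = 598917.

598917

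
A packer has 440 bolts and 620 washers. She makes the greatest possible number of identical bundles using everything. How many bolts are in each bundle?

22

Number of bundles = gcd(440, 620).
440 = 2^3 × 5 × 11
620 = 2^2 × 5 × 31
gcd(440, 620) = 2^2 × 5 = 20.
bolts per bundle = 440 / 20 = 22.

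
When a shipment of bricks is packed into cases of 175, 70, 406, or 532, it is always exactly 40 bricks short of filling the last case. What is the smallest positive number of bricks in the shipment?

Being 40 short of a full case of size k means N ≡ −40 (mod k), i.e. N + 40 is a multiple of each size.
175 = 5^2 × 7
70 = 2 × 5 × 7
406 = 2 × 7 × 29
532 = 2^2 × 7 × 19
LCM(175, 70, 406, 532) = 2^2 × 5^2 × 7 × 19 × 29 = 385700.
Smallest positive N is 385700 − 40 = 385660.

385660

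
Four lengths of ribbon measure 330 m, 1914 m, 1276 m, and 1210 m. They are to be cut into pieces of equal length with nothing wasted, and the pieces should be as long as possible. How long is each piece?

22 m

Each piece length must divide every original length, so the longest possible is gcd(330, 1914, 1276, 1210).
330 = 2 × 3 × 5 × 11
1914 = 2 × 3 × 11 × 29
1276 = 2^2 × 11 × 29
1210 = 2 × 5 × 11^2
gcd(330, 1914, 1276, 1210) = 2 × 11 = 22.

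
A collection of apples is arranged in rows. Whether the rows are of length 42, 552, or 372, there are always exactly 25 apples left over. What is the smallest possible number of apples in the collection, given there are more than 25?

N − 25 must be a common multiple of 42, 552, and 372.
42 = 2 × 3 × 7
552 = 2^3 × 3 × 23
372 = 2^2 × 3 × 31
LCM(42, 552, 372) = 2^3 × 3 × 7 × 23 × 31 = 119784.
Smallest N > 25 is LCM + 25 = 119784 + 25 = 119809.

119809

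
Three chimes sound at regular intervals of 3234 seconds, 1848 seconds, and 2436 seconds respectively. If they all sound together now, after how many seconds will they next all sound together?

They coincide at every common multiple of the periods; the first is the LCM.
3234 = 2 × 3 × 7^2 × 11
1848 = 2^3 × 3 × 7 × 11
2436 = 2^2 × 3 × 7 × 29
LCM(3234, 1848, 2436) = 2^3 × 3 × 7^2 × 11 × 29 = 375144.

375144 seconds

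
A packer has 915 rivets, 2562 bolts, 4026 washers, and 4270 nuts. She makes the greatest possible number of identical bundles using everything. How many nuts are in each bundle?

70

Number of bundles = gcd(915, 2562, 4026, 4270).
915 = 3 × 5 × 61
2562 = 2 × 3 × 7 × 61
4026 = 2 × 3 × 11 × 61
4270 = 2 × 5 × 7 × 61
gcd(915, 2562, 4026, 4270) = 61.
nuts per bundle = 4270 / 61 = 70.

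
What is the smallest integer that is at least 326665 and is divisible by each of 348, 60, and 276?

The integer must be a common multiple of 348, 60, and 276, so a multiple of their LCM.
348 = 2^2 × 3 × 29
60 = 2^2 × 3 × 5
276 = 2^2 × 3 × 23
LCM(348, 60, 276) = 2^2 × 3 × 5 × 23 × 29 = 40020.
Smallest multiple of 40020 that is ≥ 326665: ⌈326665/40020⌉ × 40020 = 9 × 40020 = 360180.

360180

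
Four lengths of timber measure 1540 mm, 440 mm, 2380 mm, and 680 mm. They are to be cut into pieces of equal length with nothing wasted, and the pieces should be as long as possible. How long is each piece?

The greatest length dividing all of 1540, 440, 2380, and 680 is their gcd.
1540 = 2^2 × 5 × 7 × 11
440 = 2^3 × 5 × 11
2380 = 2^2 × 5 × 7 × 17
680 = 2^3 × 5 × 17
gcd(1540, 440, 2380, 680) = 2^2 × 5 = 20.

20 mm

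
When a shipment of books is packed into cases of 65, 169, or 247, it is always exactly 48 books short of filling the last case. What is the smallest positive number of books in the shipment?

Being 48 short of a full case of size k means N ≡ −48 (mod k), i.e. N + 48 is a multiple of each size.
65 = 5 × 13
169 = 13^2
247 = 13 × 19
LCM(65, 169, 247) = 5 × 13^2 × 19 = 16055.
Smallest positive N is 16055 − 48 = 16007.

16007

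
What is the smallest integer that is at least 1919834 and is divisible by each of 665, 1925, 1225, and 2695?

The integer must be a common multiple of 665, 1925, 1225, and 2695, so a multiple of their LCM.
665 = 5 × 7 × 19
1925 = 5^2 × 7 × 11
1225 = 5^2 × 7^2
2695 = 5 × 7^2 × 11
LCM(665, 1925, 1225, 2695) = 5^2 × 7^2 × 11 × 19 = 256025.
Smallest multiple of 256025 that is ≥ 1919834: ⌈1919834/256025⌉ × 256025 = 8 × 256025 = 2048200.

2048200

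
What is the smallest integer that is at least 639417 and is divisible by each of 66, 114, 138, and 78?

The integer must be a common multiple of 66, 114, 138, and 78, so a multiple of their LCM.
66 = 2 × 3 × 11
114 = 2 × 3 × 19
138 = 2 × 3 × 23
78 = 2 × 3 × 13
LCM(66, 114, 138, 78) = 2 × 3 × 11 × 13 × 19 × 23 = 374946.
Smallest multiple of 374946 that is ≥ 639417: ⌈639417/374946⌉ × 374946 = 2 × 374946 = 749892.

749892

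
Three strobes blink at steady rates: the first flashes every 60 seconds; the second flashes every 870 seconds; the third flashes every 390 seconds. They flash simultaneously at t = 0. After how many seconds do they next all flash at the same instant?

The first simultaneous occurrence is after LCM of the individual periods.
60 = 2^2 × 3 × 5
870 = 2 × 3 × 5 × 29
390 = 2 × 3 × 5 × 13
LCM(60, 870, 390) = 2^2 × 3 × 5 × 13 × 29 = 22620.

22620 seconds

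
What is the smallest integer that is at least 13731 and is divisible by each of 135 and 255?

The integer must be a common multiple of 135 and 255, so a multiple of their LCM.
135 = 3^3 × 5
255 = 3 × 5 × 17
LCM(135, 255) = 3^3 × 5 × 17 = 2295.
Smallest multiple of 2295 that is ≥ 13731: ⌈13731/2295⌉ × 2295 = 6 × 2295 = 13770.

13770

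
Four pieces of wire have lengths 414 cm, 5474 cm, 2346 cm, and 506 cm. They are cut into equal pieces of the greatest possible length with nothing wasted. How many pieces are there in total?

190

Piece length = gcd(414, 5474, 2346, 506).
414 = 2 × 3^2 × 23
5474 = 2 × 7 × 17 × 23
2346 = 2 × 3 × 17 × 23
506 = 2 × 11 × 23
gcd(414, 5474, 2346, 506) = 2 × 23 = 46.
Total pieces = 414/46 + 5474/46 + 2346/46 + 506/46 = 9 + 119 + 51 + 11 = 190.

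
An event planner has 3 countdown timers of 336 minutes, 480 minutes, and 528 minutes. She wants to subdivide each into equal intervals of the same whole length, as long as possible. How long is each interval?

48 minutes

The interval must divide each timer length; the longest such is the gcd.
336 = 2^4 × 3 × 7
480 = 2^5 × 3 × 5
528 = 2^4 × 3 × 11
gcd(336, 480, 528) = 2^4 × 3 = 48.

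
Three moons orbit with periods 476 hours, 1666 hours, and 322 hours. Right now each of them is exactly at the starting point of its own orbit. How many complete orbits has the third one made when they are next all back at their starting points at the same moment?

238 orbits

The first common completion time is the LCM of the periods.
476 = 2^2 × 7 × 17
1666 = 2 × 7^2 × 17
322 = 2 × 7 × 23
LCM(476, 1666, 322) = 2^2 × 7^2 × 17 × 23 = 76636.
Orbits for period 322: 76636 / 322 = 238.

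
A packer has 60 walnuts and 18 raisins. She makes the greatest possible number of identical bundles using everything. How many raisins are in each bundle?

3

Number of bundles = gcd(60, 18).
60 = 2^2 × 3 × 5
18 = 2 × 3^2
gcd(60, 18) = 2 × 3 = 6.
raisins per bundle = 18 / 6 = 3.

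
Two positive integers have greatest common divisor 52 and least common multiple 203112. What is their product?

For any two positive integers, gcd × lcm = product = 52 × 203112 = 10561824.

10561824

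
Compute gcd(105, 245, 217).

105 = 3 × 5 × 7
245 = 5 × 7^2
217 = 7 × 31
gcd(105, 245, 217) = 7.

7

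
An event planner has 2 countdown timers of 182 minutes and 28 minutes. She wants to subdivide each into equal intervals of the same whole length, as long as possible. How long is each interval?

By the Euclidean algorithm:
182 = 6 × 28 + 14
28 = 2 × 14 + 0
gcd(182, 28) = 14.

14 minutes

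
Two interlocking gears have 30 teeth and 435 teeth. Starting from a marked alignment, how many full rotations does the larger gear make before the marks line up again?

All finish a whole number of cycles simultaneously at t = LCM of the periods.
30 = 2 × 3 × 5
435 = 3 × 5 × 29
LCM(30, 435) = 2 × 3 × 5 × 29 = 870.
Rotations for period 435: 870 / 435 = 2.

2 rotations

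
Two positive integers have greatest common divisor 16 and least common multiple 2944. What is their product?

For any two positive integers, gcd × lcm = product = 16 × 2944 = 47104.

47104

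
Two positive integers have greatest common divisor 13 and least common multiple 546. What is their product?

For any two positive integers, gcd × lcm = product = 13 × 546 = 7098.

7098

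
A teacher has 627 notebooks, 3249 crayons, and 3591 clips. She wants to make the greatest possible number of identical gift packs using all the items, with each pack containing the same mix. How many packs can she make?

57 packs

The pack count must divide each quantity, so the greatest is gcd(627, 3249, 3591).
627 = 3 × 11 × 19
3249 = 3^2 × 19^2
3591 = 3^3 × 7 × 19
gcd(627, 3249, 3591) = 3 × 19 = 57.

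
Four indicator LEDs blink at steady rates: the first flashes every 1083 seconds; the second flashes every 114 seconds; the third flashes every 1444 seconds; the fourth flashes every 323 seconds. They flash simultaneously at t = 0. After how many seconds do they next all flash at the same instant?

We need the least common multiple of the intervals.
1083 = 3 × 19^2
114 = 2 × 3 × 19
1444 = 2^2 × 19^2
323 = 17 × 19
LCM(1083, 114, 1444, 323) = 2^2 × 3 × 17 × 19^2 = 73644.

73644 seconds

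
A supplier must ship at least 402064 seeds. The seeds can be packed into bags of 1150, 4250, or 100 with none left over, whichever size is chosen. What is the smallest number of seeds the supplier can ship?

The number of seeds must be a common multiple of 1150, 4250, and 100, so a multiple of their LCM.
1150 = 2 × 5^2 × 23
4250 = 2 × 5^3 × 17
100 = 2^2 × 5^2
LCM(1150, 4250, 100) = 2^2 × 5^3 × 17 × 23 = 195500.
Smallest multiple of 195500 that is ≥ 402064: ⌈402064/195500⌉ × 195500 = 3 × 195500 = 586500.

586500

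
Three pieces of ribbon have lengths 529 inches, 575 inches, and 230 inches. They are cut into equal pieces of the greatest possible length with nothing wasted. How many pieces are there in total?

58

Piece length = gcd(529, 575, 230).
529 = 23^2
575 = 5^2 × 23
230 = 2 × 5 × 23
gcd(529, 575, 230) = 23.
Total pieces = 529/23 + 575/23 + 230/23 = 23 + 25 + 10 = 58.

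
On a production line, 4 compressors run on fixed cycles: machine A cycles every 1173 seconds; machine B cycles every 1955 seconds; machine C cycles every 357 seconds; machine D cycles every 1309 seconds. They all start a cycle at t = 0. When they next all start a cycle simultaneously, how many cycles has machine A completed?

385 cycles

All finish a whole number of cycles simultaneously at t = LCM of the periods.
1173 = 3 × 17 × 23
1955 = 5 × 17 × 23
357 = 3 × 7 × 17
1309 = 7 × 11 × 17
LCM(1173, 1955, 357, 1309) = 3 × 5 × 7 × 11 × 17 × 23 = 451605.
Cycles for period 1173: 451605 / 1173 = 385.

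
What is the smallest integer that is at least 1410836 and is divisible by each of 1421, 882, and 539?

1688148

The integer must be a common multiple of 1421, 882, and 539, so a multiple of their LCM.
1421 = 7^2 × 29
882 = 2 × 3^2 × 7^2
539 = 7^2 × 11
LCM(1421, 882, 539) = 2 × 3^2 × 7^2 × 11 × 29 = 281358.
Smallest multiple of 281358 that is ≥ 1410836: ⌈1410836/281358⌉ × 281358 = 6 × 281358 = 1688148.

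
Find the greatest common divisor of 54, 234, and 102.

54 = 2 × 3^3
234 = 2 × 3^2 × 13
102 = 2 × 3 × 17
gcd(54, 234, 102) = 2 × 3 = 6.

6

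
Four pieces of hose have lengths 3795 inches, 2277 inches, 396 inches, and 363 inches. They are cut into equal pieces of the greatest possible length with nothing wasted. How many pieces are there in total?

207

Piece length = gcd(3795, 2277, 396, 363).
3795 = 3 × 5 × 11 × 23
2277 = 3^2 × 11 × 23
396 = 2^2 × 3^2 × 11
363 = 3 × 11^2
gcd(3795, 2277, 396, 363) = 3 × 11 = 33.
Total pieces = 3795/33 + 2277/33 + 396/33 + 363/33 = 115 + 69 + 12 + 11 = 207.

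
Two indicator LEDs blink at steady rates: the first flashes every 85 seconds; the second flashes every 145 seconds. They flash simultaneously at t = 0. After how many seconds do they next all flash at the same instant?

They coincide at every common multiple of the periods; the first is the LCM.
85 = 5 × 17
145 = 5 × 29
LCM(85, 145) = 5 × 17 × 29 = 2465.

2465 seconds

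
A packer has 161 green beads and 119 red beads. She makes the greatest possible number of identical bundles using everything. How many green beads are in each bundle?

23

Number of bundles = gcd(161, 119).
161 = 7 × 23
119 = 7 × 17
gcd(161, 119) = 7.
green beads per bundle = 161 / 7 = 23.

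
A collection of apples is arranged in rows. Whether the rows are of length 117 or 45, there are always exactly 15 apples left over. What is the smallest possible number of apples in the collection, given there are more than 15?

N − 15 must be a common multiple of 117 and 45.
117 = 3^2 × 13
45 = 3^2 × 5
LCM(117, 45) = 3^2 × 5 × 13 = 585.
Smallest N > 15 is LCM + 15 = 585 + 15 = 600.

600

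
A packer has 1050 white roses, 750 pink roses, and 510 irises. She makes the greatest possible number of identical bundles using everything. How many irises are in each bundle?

17

Number of bundles = gcd(1050, 750, 510).
1050 = 2 × 3 × 5^2 × 7
750 = 2 × 3 × 5^3
510 = 2 × 3 × 5 × 17
gcd(1050, 750, 510) = 2 × 3 × 5 = 30.
irises per bundle = 510 / 30 = 17.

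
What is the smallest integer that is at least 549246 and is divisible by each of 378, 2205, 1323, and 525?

595350

The integer must be a common multiple of 378, 2205, 1323, and 525, so a multiple of their LCM.
378 = 2 × 3^3 × 7
2205 = 3^2 × 5 × 7^2
1323 = 3^3 × 7^2
525 = 3 × 5^2 × 7
LCM(378, 2205, 1323, 525) = 2 × 3^3 × 5^2 × 7^2 = 66150.
Smallest multiple of 66150 that is ≥ 549246: ⌈549246/66150⌉ × 66150 = 9 × 66150 = 595350.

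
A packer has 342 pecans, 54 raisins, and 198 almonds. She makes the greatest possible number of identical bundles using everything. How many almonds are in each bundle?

Number of bundles = gcd(342, 54, 198).
342 = 2 × 3^2 × 19
54 = 2 × 3^3
198 = 2 × 3^2 × 11
gcd(342, 54, 198) = 2 × 3^2 = 18.
almonds per bundle = 198 / 18 = 11.

11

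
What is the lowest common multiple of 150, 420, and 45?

6300

150 = 2 × 3 × 5^2
420 = 2^2 × 3 × 5 × 7
45 = 3^2 × 5
LCM(150, 420, 45) = 2^2 × 3^2 × 5^2 × 7 = 6300.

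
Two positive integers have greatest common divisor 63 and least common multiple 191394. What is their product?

For any two positive integers, gcd × lcm = product = 63 × 191394 = 12057822.

12057822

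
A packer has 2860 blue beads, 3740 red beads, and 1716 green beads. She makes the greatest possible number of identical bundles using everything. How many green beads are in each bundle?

Number of bundles = gcd(2860, 3740, 1716).
2860 = 2^2 × 5 × 11 × 13
3740 = 2^2 × 5 × 11 × 17
1716 = 2^2 × 3 × 11 × 13
gcd(2860, 3740, 1716) = 2^2 × 11 = 44.
green beads per bundle = 1716 / 44 = 39.

39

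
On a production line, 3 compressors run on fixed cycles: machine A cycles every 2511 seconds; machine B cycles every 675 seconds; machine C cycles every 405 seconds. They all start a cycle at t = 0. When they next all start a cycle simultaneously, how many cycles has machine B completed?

All finish a whole number of cycles simultaneously at t = LCM of the periods.
2511 = 3^4 × 31
675 = 3^3 × 5^2
405 = 3^4 × 5
LCM(2511, 675, 405) = 3^4 × 5^2 × 31 = 62775.
Cycles for period 675: 62775 / 675 = 93.

93 cycles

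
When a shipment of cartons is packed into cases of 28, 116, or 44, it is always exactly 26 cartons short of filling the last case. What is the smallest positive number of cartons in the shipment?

8906

Being 26 short of a full case of size k means N ≡ −26 (mod k), i.e. N + 26 is a multiple of each size.
28 = 2^2 × 7
116 = 2^2 × 29
44 = 2^2 × 11
LCM(28, 116, 44) = 2^2 × 7 × 11 × 29 = 8932.
Smallest positive N is 8932 − 26 = 8906.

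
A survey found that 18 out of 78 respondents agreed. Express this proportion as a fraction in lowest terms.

3/13

18 = 2 × 3^2
78 = 2 × 3 × 13
gcd(18, 78) = 2 × 3 = 6.
Divide numerator and denominator by 6: 18/78 = 3/13.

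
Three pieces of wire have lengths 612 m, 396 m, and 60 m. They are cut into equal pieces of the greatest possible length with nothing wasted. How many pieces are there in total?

Piece length = gcd(612, 396, 60).
612 = 2^2 × 3^2 × 17
396 = 2^2 × 3^2 × 11
60 = 2^2 × 3 × 5
gcd(612, 396, 60) = 2^2 × 3 = 12.
Total pieces = 612/12 + 396/12 + 60/12 = 51 + 33 + 5 = 89.

89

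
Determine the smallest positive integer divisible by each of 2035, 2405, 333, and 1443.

238095

2035 = 5 × 11 × 37
2405 = 5 × 13 × 37
333 = 3^2 × 37
1443 = 3 × 13 × 37
LCM(2035, 2405, 333, 1443) = 3^2 × 5 × 11 × 13 × 37 = 238095.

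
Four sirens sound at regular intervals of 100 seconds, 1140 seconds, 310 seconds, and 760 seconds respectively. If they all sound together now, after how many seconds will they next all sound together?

The first simultaneous occurrence is after LCM of the individual periods.
100 = 2^2 × 5^2
1140 = 2^2 × 3 × 5 × 19
310 = 2 × 5 × 31
760 = 2^3 × 5 × 19
LCM(100, 1140, 310, 760) = 2^3 × 3 × 5^2 × 19 × 31 = 353400.

353400 seconds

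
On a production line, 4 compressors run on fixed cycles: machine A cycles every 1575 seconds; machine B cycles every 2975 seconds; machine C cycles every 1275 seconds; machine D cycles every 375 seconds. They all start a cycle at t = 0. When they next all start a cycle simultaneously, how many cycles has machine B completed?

45 cycles

They are all back at their starting positions together after one LCM of the periods.
1575 = 3^2 × 5^2 × 7
2975 = 5^2 × 7 × 17
1275 = 3 × 5^2 × 17
375 = 3 × 5^3
LCM(1575, 2975, 1275, 375) = 3^2 × 5^3 × 7 × 17 = 133875.
Cycles for period 2975: 133875 / 2975 = 45.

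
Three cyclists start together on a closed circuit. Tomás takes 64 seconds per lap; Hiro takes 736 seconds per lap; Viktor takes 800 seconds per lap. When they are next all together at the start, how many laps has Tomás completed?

575 laps

The first common completion time is the LCM of the periods.
64 = 2^6
736 = 2^5 × 23
800 = 2^5 × 5^2
LCM(64, 736, 800) = 2^6 × 5^2 × 23 = 36800.
Laps for period 64: 36800 / 64 = 575.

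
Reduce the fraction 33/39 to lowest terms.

11/13

33 = 3 × 11
39 = 3 × 13
gcd(33, 39) = 3.
Divide numerator and denominator by 3: 33/39 = 11/13.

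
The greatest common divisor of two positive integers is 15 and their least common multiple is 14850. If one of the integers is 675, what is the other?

330

For two integers, gcd × lcm = product, so the other is (15 × 14850) / 675 = 222750 / 675 = 330.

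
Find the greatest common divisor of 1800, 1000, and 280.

40

1800 = 2^3 × 3^2 × 5^2
1000 = 2^3 × 5^3
280 = 2^3 × 5 × 7
gcd(1800, 1000, 280) = 2^3 × 5 = 40.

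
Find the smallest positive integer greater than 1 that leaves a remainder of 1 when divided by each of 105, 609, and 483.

N − 1 must be a common multiple of 105, 609, and 483.
105 = 3 × 5 × 7
609 = 3 × 7 × 29
483 = 3 × 7 × 23
LCM(105, 609, 483) = 3 × 5 × 7 × 23 × 29 = 70035.
Smallest N > 1 is LCM + 1 = 70035 + 1 = 70036.

70036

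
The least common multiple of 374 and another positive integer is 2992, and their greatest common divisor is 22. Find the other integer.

176

gcd × lcm = product of the two integers, so the other integer is (22 × 2992) / 374 = 176.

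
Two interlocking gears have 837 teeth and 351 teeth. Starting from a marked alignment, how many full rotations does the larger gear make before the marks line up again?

13 rotations

The first common completion time is the LCM of the periods.
837 = 3^3 × 31
351 = 3^3 × 13
LCM(837, 351) = 3^3 × 13 × 31 = 10881.
Rotations for period 837: 10881 / 837 = 13.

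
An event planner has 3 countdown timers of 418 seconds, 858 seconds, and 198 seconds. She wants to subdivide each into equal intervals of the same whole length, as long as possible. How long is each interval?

The interval must divide each timer length; the longest such is the gcd.
418 = 2 × 11 × 19
858 = 2 × 3 × 11 × 13
198 = 2 × 3^2 × 11
gcd(418, 858, 198) = 2 × 11 = 22.

22 seconds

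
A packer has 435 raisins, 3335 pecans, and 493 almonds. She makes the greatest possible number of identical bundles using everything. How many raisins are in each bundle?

Number of bundles = gcd(435, 3335, 493).
435 = 3 × 5 × 29
3335 = 5 × 23 × 29
493 = 17 × 29
gcd(435, 3335, 493) = 29.
raisins per bundle = 435 / 29 = 15.

15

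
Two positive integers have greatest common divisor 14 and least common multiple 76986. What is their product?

1077804

For any two positive integers, gcd × lcm = product = 14 × 76986 = 1077804.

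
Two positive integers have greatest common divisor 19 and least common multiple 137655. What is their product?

For any two positive integers, gcd × lcm = product = 19 × 137655 = 2615445.

2615445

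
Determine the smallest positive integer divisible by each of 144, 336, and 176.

11088

144 = 2^4 × 3^2
336 = 2^4 × 3 × 7
176 = 2^4 × 11
LCM(144, 336, 176) = 2^4 × 3^2 × 7 × 11 = 11088.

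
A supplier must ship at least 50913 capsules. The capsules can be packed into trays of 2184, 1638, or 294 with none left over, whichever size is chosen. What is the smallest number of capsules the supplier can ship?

91728

The number of capsules must be a common multiple of 2184, 1638, and 294, so a multiple of their LCM.
2184 = 2^3 × 3 × 7 × 13
1638 = 2 × 3^2 × 7 × 13
294 = 2 × 3 × 7^2
LCM(2184, 1638, 294) = 2^3 × 3^2 × 7^2 × 13 = 45864.
Smallest multiple of 45864 that is ≥ 50913: ⌈50913/45864⌉ × 45864 = 2 × 45864 = 91728.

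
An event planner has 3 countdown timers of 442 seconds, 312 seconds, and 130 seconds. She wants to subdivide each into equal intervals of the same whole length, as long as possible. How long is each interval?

The interval must divide each timer length; the longest such is the gcd.
442 = 2 × 13 × 17
312 = 2^3 × 3 × 13
130 = 2 × 5 × 13
gcd(442, 312, 130) = 2 × 13 = 26.

26 seconds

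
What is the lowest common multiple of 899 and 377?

11687

899 = 29 × 31
377 = 13 × 29
LCM(899, 377) = 13 × 29 × 31 = 11687.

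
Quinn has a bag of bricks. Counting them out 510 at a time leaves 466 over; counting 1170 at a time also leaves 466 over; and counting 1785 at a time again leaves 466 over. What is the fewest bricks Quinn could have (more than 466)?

139696

N − 466 must be a common multiple of 510, 1170, and 1785.
510 = 2 × 3 × 5 × 17
1170 = 2 × 3^2 × 5 × 13
1785 = 3 × 5 × 7 × 17
LCM(510, 1170, 1785) = 2 × 3^2 × 5 × 7 × 13 × 17 = 139230.
Smallest N > 466 is LCM + 466 = 139230 + 466 = 139696.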